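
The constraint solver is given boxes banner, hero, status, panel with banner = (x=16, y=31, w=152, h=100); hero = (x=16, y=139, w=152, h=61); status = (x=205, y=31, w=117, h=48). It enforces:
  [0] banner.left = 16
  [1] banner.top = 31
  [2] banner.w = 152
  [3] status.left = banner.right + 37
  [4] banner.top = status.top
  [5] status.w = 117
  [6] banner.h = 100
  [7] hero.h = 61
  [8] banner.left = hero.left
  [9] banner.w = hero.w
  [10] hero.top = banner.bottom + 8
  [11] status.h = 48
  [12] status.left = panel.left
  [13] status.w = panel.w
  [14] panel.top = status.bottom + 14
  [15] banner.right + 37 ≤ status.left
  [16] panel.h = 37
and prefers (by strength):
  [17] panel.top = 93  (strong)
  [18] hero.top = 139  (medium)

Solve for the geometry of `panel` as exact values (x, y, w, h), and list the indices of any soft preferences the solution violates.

panel = (x=205, y=93, w=117, h=37)
violated soft preferences: none

1. panel.x = 205  [status.left = panel.left]
2. panel.w = 117  [status.w = panel.w]
3. panel.y = 93  [panel.top = status.bottom + 14]
4. panel.h = 37  [panel.h = 37]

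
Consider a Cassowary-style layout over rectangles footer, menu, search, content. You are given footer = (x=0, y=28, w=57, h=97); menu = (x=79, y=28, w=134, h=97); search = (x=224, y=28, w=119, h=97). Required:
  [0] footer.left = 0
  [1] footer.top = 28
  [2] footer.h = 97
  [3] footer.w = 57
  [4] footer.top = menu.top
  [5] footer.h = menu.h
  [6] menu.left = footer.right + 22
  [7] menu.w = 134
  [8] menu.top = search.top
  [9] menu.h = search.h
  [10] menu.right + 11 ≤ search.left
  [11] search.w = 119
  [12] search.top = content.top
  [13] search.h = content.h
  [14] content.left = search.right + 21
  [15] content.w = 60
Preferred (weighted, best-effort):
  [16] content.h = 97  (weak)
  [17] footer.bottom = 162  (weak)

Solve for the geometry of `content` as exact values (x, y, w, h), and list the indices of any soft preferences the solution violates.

1. content.y = 28  [search.top = content.top]
2. content.h = 97  [search.h = content.h]
3. content.x = 364  [content.left = search.right + 21]
4. content.w = 60  [content.w = 60]

content = (x=364, y=28, w=60, h=97)
violated soft preferences: 17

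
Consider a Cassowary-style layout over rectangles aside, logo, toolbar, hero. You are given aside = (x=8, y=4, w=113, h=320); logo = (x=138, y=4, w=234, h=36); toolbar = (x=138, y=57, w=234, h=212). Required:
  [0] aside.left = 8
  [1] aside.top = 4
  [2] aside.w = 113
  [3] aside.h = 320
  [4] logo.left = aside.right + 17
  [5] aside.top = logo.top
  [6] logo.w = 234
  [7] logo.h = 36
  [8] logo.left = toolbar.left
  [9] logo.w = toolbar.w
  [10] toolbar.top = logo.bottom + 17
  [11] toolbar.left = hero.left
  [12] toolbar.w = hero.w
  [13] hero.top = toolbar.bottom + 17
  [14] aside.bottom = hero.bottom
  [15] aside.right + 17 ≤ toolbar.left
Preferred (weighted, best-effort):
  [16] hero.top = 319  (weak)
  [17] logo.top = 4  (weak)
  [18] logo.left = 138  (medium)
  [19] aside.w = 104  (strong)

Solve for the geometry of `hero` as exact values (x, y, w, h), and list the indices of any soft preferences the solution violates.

hero = (x=138, y=286, w=234, h=38)
violated soft preferences: 16, 19

1. hero.x = 138  [toolbar.left = hero.left]
2. hero.w = 234  [toolbar.w = hero.w]
3. hero.y = 286  [hero.top = toolbar.bottom + 17]
4. hero.h = 38  [aside.bottom = hero.bottom]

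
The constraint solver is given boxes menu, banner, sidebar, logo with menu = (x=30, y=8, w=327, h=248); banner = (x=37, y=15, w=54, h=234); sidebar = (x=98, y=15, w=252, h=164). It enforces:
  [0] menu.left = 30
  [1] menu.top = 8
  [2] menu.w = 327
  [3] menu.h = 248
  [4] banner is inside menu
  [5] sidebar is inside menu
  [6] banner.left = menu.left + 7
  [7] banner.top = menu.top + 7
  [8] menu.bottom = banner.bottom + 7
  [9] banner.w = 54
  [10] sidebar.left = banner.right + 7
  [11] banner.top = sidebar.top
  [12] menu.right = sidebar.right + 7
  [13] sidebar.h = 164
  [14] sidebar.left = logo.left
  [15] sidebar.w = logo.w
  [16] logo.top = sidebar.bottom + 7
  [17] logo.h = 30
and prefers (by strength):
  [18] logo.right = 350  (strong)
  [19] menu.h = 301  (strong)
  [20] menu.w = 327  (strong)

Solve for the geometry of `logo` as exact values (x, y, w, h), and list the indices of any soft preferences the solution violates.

logo = (x=98, y=186, w=252, h=30)
violated soft preferences: 19

1. logo.x = 98  [sidebar.left = logo.left]
2. logo.w = 252  [sidebar.w = logo.w]
3. logo.y = 186  [logo.top = sidebar.bottom + 7]
4. logo.h = 30  [logo.h = 30]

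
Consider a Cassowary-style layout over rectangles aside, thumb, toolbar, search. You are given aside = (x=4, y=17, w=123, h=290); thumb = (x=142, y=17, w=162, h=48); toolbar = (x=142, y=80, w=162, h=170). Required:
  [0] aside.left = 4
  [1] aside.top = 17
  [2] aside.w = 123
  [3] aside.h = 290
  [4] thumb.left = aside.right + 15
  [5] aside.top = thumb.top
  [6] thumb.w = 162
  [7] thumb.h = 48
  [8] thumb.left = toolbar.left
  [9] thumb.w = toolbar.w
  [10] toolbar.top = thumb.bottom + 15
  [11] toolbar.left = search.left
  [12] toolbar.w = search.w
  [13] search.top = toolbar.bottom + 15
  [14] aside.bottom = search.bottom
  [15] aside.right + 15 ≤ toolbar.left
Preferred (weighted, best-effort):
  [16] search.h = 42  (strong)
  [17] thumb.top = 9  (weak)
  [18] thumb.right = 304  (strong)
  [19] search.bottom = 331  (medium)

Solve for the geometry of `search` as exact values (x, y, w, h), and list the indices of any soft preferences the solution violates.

1. search.x = 142  [toolbar.left = search.left]
2. search.w = 162  [toolbar.w = search.w]
3. search.y = 265  [search.top = toolbar.bottom + 15]
4. search.h = 42  [aside.bottom = search.bottom]

search = (x=142, y=265, w=162, h=42)
violated soft preferences: 17, 19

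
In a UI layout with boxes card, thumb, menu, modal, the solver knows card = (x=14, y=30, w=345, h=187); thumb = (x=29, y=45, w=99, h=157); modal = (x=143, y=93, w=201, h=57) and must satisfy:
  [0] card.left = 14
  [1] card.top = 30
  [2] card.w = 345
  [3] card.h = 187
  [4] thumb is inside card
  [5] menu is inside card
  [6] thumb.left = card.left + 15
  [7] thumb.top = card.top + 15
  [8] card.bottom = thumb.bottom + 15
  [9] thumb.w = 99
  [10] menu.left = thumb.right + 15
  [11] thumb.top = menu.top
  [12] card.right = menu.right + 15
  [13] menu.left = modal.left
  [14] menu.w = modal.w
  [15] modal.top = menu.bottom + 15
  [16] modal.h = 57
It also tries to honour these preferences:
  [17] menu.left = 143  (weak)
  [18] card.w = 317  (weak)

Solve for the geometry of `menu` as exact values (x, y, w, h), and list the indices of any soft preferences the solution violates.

menu = (x=143, y=45, w=201, h=33)
violated soft preferences: 18

1. menu.x = 143  [menu.left = thumb.right + 15]
2. menu.y = 45  [thumb.top = menu.top]
3. menu.w = 201  [card.right = menu.right + 15]
4. menu.h = 33  [modal.top = menu.bottom + 15]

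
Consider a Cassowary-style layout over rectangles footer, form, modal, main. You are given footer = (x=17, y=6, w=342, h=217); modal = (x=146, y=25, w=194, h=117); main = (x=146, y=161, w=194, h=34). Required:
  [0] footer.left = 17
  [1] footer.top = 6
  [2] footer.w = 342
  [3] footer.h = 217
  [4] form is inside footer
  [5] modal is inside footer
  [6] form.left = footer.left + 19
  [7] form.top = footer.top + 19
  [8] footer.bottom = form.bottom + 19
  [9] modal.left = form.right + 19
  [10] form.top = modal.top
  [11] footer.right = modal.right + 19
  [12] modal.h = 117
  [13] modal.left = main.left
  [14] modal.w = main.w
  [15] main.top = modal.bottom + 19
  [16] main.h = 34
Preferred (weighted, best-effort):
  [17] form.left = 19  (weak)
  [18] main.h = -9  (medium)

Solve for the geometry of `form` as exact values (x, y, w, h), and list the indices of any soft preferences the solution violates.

1. form.x = 36  [form.left = footer.left + 19]
2. form.y = 25  [form.top = footer.top + 19]
3. form.h = 179  [footer.bottom = form.bottom + 19]
4. form.w = 91  [modal.left = form.right + 19]

form = (x=36, y=25, w=91, h=179)
violated soft preferences: 17, 18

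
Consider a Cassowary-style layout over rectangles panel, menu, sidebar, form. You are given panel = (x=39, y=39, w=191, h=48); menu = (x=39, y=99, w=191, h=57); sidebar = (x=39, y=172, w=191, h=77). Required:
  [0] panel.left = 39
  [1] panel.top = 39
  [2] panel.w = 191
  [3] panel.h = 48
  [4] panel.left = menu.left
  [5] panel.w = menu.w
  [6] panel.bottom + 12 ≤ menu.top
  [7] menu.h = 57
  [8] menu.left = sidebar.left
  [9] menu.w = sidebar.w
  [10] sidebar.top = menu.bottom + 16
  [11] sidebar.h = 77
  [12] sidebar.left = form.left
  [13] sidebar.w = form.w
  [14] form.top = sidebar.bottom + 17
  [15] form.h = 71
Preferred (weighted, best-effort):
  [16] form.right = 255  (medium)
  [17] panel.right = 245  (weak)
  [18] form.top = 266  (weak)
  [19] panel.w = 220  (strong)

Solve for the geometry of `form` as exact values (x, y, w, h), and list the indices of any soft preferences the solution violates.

1. form.x = 39  [sidebar.left = form.left]
2. form.w = 191  [sidebar.w = form.w]
3. form.y = 266  [form.top = sidebar.bottom + 17]
4. form.h = 71  [form.h = 71]

form = (x=39, y=266, w=191, h=71)
violated soft preferences: 16, 17, 19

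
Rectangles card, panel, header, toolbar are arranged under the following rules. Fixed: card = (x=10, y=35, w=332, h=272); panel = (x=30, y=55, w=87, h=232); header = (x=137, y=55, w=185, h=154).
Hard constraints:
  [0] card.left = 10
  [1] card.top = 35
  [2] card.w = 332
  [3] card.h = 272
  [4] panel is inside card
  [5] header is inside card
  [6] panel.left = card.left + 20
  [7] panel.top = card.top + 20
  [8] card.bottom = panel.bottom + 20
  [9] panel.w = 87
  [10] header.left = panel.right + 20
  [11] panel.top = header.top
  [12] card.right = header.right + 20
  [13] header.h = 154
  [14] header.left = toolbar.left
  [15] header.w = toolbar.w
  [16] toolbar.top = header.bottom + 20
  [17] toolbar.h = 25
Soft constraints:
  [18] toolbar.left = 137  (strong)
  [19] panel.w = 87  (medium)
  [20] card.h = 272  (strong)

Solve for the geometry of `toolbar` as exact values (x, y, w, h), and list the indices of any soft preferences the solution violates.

1. toolbar.x = 137  [header.left = toolbar.left]
2. toolbar.w = 185  [header.w = toolbar.w]
3. toolbar.y = 229  [toolbar.top = header.bottom + 20]
4. toolbar.h = 25  [toolbar.h = 25]

toolbar = (x=137, y=229, w=185, h=25)
violated soft preferences: none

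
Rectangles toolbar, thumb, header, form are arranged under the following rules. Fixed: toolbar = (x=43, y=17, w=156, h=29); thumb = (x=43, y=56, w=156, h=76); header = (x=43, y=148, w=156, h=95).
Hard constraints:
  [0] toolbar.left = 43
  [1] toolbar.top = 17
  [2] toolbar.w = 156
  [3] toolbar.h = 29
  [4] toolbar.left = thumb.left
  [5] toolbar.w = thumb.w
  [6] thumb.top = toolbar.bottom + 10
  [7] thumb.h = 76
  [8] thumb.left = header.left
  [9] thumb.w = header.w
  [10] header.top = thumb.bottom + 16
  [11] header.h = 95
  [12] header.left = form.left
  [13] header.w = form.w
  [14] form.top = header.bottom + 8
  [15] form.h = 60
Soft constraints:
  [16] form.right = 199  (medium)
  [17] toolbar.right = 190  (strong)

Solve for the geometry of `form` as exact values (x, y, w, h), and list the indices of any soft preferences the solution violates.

1. form.x = 43  [header.left = form.left]
2. form.w = 156  [header.w = form.w]
3. form.y = 251  [form.top = header.bottom + 8]
4. form.h = 60  [form.h = 60]

form = (x=43, y=251, w=156, h=60)
violated soft preferences: 17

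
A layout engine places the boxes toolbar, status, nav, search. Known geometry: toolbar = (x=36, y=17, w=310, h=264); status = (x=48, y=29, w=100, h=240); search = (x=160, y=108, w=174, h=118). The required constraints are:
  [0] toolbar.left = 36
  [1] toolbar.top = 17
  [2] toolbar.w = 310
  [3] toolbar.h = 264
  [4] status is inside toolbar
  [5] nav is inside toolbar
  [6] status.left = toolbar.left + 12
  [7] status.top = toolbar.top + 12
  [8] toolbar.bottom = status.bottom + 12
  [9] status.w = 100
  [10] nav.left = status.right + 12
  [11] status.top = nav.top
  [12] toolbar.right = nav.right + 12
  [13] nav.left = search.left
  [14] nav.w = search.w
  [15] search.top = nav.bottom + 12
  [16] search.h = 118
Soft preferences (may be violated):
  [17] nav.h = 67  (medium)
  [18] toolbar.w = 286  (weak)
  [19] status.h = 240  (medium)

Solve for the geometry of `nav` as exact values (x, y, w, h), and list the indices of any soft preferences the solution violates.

1. nav.x = 160  [nav.left = status.right + 12]
2. nav.y = 29  [status.top = nav.top]
3. nav.w = 174  [toolbar.right = nav.right + 12]
4. nav.h = 67  [search.top = nav.bottom + 12]

nav = (x=160, y=29, w=174, h=67)
violated soft preferences: 18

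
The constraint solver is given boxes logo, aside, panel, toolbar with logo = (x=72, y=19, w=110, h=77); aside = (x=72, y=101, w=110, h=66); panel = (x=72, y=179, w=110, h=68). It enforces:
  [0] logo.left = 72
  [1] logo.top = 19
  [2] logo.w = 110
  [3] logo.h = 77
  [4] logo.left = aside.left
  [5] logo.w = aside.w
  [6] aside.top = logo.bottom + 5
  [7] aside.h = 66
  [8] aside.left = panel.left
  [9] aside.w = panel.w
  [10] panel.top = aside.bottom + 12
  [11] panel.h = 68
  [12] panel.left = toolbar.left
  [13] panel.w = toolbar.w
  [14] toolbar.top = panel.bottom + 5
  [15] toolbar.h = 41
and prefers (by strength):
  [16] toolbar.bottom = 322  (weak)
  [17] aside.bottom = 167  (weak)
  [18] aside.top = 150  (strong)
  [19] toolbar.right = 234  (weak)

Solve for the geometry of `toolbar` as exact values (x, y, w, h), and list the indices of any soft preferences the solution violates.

toolbar = (x=72, y=252, w=110, h=41)
violated soft preferences: 16, 18, 19

1. toolbar.x = 72  [panel.left = toolbar.left]
2. toolbar.w = 110  [panel.w = toolbar.w]
3. toolbar.y = 252  [toolbar.top = panel.bottom + 5]
4. toolbar.h = 41  [toolbar.h = 41]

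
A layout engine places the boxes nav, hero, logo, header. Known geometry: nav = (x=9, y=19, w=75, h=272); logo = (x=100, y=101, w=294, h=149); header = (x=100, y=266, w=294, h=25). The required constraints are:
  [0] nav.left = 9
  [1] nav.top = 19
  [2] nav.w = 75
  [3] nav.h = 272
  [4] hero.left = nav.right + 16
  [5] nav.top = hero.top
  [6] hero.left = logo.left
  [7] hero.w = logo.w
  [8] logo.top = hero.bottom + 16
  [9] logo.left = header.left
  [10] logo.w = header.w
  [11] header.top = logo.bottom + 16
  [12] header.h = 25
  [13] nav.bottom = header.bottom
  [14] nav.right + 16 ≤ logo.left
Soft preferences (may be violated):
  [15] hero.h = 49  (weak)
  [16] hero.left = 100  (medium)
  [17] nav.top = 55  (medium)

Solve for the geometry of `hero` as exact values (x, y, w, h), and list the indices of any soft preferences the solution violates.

hero = (x=100, y=19, w=294, h=66)
violated soft preferences: 15, 17

1. hero.x = 100  [hero.left = nav.right + 16]
2. hero.y = 19  [nav.top = hero.top]
3. hero.w = 294  [hero.w = logo.w]
4. hero.h = 66  [logo.top = hero.bottom + 16]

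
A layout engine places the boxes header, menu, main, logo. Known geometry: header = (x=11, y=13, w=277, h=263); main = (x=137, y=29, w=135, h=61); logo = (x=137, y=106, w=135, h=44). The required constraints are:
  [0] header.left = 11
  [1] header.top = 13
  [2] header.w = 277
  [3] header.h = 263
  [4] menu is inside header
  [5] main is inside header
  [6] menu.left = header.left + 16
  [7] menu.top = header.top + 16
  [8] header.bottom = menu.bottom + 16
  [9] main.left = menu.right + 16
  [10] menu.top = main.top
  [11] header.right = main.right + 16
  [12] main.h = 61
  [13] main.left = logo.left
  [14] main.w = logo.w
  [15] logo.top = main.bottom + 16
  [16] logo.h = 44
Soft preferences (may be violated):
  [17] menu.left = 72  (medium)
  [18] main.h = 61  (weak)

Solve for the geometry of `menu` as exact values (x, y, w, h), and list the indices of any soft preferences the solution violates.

menu = (x=27, y=29, w=94, h=231)
violated soft preferences: 17

1. menu.x = 27  [menu.left = header.left + 16]
2. menu.y = 29  [menu.top = header.top + 16]
3. menu.h = 231  [header.bottom = menu.bottom + 16]
4. menu.w = 94  [main.left = menu.right + 16]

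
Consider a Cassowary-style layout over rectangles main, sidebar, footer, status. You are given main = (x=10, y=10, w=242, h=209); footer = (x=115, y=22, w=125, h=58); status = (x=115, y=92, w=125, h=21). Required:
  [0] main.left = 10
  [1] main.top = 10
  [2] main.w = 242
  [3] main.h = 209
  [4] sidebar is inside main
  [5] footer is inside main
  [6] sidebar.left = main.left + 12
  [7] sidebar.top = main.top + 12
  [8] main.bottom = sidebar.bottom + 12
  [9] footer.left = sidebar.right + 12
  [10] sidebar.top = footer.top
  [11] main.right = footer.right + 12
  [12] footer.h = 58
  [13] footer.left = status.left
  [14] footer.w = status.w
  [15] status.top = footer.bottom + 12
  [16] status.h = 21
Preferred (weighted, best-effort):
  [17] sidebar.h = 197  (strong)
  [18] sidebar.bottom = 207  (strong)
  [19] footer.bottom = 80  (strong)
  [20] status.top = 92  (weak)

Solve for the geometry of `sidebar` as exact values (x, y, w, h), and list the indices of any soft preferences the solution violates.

sidebar = (x=22, y=22, w=81, h=185)
violated soft preferences: 17

1. sidebar.x = 22  [sidebar.left = main.left + 12]
2. sidebar.y = 22  [sidebar.top = main.top + 12]
3. sidebar.h = 185  [main.bottom = sidebar.bottom + 12]
4. sidebar.w = 81  [footer.left = sidebar.right + 12]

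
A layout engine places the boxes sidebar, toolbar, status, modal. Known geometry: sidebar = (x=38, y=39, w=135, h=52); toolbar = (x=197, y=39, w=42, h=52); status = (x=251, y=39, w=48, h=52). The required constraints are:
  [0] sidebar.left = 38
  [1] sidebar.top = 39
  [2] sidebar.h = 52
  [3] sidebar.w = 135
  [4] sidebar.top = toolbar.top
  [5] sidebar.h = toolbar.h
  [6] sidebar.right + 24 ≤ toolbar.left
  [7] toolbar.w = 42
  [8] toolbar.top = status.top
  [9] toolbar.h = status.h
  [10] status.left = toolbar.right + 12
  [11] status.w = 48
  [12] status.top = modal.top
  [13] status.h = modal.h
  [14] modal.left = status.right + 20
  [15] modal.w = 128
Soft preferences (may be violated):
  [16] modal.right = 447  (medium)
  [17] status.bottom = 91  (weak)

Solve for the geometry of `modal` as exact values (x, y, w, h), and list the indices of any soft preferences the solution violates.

modal = (x=319, y=39, w=128, h=52)
violated soft preferences: none

1. modal.y = 39  [status.top = modal.top]
2. modal.h = 52  [status.h = modal.h]
3. modal.x = 319  [modal.left = status.right + 20]
4. modal.w = 128  [modal.w = 128]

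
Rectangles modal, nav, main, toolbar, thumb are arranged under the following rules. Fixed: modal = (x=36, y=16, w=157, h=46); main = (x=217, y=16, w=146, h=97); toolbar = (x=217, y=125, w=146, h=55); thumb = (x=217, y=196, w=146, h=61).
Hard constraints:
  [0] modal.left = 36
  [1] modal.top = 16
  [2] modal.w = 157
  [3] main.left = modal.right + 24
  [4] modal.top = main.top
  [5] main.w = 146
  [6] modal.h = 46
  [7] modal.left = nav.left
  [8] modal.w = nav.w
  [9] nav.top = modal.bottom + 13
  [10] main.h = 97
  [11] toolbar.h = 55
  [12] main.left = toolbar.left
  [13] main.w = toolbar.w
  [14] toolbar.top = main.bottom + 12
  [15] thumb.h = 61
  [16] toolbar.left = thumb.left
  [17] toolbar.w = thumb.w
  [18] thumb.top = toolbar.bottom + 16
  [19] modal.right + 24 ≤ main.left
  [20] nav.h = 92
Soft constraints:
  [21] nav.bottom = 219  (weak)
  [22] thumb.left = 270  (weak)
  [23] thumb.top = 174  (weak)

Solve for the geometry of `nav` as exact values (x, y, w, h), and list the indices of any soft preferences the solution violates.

nav = (x=36, y=75, w=157, h=92)
violated soft preferences: 21, 22, 23

1. nav.x = 36  [modal.left = nav.left]
2. nav.w = 157  [modal.w = nav.w]
3. nav.y = 75  [nav.top = modal.bottom + 13]
4. nav.h = 92  [nav.h = 92]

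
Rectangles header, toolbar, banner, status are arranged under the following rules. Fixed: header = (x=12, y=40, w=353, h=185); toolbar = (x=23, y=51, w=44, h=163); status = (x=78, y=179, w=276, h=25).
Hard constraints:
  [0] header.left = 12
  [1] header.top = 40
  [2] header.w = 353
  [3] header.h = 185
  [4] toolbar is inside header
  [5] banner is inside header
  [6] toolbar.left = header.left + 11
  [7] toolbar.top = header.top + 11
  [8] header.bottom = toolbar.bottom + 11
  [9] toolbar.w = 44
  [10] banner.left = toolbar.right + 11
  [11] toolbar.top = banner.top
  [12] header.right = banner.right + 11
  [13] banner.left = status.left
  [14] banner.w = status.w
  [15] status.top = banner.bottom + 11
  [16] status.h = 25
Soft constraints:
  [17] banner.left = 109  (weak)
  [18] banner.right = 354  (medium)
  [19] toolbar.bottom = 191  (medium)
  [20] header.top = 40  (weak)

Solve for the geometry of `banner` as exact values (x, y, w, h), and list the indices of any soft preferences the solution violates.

banner = (x=78, y=51, w=276, h=117)
violated soft preferences: 17, 19

1. banner.x = 78  [banner.left = toolbar.right + 11]
2. banner.y = 51  [toolbar.top = banner.top]
3. banner.w = 276  [header.right = banner.right + 11]
4. banner.h = 117  [status.top = banner.bottom + 11]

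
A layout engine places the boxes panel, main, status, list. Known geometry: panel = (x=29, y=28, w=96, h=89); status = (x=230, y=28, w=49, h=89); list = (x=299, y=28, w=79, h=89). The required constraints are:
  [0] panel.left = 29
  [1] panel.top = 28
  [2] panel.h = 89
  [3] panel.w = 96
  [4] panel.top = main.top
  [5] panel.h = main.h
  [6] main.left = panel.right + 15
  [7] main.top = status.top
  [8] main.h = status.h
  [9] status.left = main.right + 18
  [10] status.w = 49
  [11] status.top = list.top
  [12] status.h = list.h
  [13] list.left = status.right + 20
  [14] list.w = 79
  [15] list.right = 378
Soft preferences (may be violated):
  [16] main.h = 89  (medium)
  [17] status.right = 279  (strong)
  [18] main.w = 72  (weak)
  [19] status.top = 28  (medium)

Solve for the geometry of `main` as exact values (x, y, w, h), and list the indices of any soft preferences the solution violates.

1. main.y = 28  [panel.top = main.top]
2. main.h = 89  [panel.h = main.h]
3. main.x = 140  [main.left = panel.right + 15]
4. main.w = 72  [status.left = main.right + 18]

main = (x=140, y=28, w=72, h=89)
violated soft preferences: none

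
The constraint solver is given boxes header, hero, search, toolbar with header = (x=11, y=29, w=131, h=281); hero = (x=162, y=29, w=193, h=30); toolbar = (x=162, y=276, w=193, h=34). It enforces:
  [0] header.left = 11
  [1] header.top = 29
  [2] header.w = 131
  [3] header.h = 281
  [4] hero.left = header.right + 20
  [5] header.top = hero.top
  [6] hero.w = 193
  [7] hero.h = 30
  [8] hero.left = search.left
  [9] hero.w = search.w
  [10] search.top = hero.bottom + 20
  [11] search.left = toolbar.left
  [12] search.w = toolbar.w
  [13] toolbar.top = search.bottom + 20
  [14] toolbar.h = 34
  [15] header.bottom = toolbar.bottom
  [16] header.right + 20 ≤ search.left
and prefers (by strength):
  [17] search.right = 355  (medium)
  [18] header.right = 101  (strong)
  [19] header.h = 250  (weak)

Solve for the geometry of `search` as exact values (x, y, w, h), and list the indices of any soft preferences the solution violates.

1. search.x = 162  [hero.left = search.left]
2. search.w = 193  [hero.w = search.w]
3. search.y = 79  [search.top = hero.bottom + 20]
4. search.h = 177  [toolbar.top = search.bottom + 20]

search = (x=162, y=79, w=193, h=177)
violated soft preferences: 18, 19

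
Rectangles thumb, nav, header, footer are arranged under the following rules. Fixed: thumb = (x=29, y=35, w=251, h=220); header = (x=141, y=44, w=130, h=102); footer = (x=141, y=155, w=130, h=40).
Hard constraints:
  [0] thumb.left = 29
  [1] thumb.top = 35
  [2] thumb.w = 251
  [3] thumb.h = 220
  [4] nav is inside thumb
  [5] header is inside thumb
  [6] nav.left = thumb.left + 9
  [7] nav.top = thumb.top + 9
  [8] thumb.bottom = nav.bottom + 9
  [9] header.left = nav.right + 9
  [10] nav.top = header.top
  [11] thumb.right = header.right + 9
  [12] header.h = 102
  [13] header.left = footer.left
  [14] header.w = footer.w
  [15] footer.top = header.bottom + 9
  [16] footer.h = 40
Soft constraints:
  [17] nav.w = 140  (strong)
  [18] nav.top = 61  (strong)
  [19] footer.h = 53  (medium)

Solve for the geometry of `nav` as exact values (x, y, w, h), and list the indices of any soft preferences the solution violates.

1. nav.x = 38  [nav.left = thumb.left + 9]
2. nav.y = 44  [nav.top = thumb.top + 9]
3. nav.h = 202  [thumb.bottom = nav.bottom + 9]
4. nav.w = 94  [header.left = nav.right + 9]

nav = (x=38, y=44, w=94, h=202)
violated soft preferences: 17, 18, 19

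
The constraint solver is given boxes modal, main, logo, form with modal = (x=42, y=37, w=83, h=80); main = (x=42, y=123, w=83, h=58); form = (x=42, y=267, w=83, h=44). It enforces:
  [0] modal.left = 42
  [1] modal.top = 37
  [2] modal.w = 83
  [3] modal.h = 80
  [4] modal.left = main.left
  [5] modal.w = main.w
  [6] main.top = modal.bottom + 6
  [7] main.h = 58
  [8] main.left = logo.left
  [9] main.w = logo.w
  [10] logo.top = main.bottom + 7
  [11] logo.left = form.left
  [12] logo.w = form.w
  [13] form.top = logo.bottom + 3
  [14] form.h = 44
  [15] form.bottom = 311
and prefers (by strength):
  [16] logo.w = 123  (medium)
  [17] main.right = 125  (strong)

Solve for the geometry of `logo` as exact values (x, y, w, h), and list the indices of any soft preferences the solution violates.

logo = (x=42, y=188, w=83, h=76)
violated soft preferences: 16

1. logo.x = 42  [main.left = logo.left]
2. logo.w = 83  [main.w = logo.w]
3. logo.y = 188  [logo.top = main.bottom + 7]
4. logo.h = 76  [form.top = logo.bottom + 3]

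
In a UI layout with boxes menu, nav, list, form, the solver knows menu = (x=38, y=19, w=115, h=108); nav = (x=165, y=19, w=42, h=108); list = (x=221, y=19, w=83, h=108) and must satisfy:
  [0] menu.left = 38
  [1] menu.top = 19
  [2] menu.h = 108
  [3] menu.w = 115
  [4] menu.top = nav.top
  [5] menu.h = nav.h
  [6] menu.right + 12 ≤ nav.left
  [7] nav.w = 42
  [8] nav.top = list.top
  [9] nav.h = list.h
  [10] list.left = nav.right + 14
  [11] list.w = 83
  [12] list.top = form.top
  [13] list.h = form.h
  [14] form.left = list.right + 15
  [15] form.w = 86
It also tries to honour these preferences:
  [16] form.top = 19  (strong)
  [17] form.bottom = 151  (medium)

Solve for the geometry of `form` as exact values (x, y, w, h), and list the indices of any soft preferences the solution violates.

1. form.y = 19  [list.top = form.top]
2. form.h = 108  [list.h = form.h]
3. form.x = 319  [form.left = list.right + 15]
4. form.w = 86  [form.w = 86]

form = (x=319, y=19, w=86, h=108)
violated soft preferences: 17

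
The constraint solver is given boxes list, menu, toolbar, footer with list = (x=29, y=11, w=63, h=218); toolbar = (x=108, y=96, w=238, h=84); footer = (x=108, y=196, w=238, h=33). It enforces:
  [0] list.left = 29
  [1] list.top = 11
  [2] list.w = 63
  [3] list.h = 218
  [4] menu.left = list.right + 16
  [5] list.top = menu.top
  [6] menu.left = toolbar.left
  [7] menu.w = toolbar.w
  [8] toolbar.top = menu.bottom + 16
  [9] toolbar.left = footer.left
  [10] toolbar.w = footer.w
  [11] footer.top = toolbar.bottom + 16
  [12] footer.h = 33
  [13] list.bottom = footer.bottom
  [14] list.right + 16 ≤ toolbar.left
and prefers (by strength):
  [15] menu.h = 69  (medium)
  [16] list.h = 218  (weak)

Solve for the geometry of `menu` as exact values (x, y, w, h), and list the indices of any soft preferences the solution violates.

menu = (x=108, y=11, w=238, h=69)
violated soft preferences: none

1. menu.x = 108  [menu.left = list.right + 16]
2. menu.y = 11  [list.top = menu.top]
3. menu.w = 238  [menu.w = toolbar.w]
4. menu.h = 69  [toolbar.top = menu.bottom + 16]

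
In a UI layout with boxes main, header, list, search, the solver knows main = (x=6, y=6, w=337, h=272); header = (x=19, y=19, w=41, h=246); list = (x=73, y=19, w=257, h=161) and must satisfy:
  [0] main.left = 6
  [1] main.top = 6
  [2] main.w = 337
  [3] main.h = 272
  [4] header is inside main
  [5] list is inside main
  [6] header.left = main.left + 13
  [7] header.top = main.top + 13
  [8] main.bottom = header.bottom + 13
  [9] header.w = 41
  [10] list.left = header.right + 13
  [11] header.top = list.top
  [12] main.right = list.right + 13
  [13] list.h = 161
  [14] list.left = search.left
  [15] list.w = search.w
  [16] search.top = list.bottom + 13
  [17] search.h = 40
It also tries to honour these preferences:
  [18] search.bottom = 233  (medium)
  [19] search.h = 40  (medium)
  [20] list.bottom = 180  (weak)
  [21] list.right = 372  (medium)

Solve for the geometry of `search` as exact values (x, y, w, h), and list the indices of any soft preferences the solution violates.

1. search.x = 73  [list.left = search.left]
2. search.w = 257  [list.w = search.w]
3. search.y = 193  [search.top = list.bottom + 13]
4. search.h = 40  [search.h = 40]

search = (x=73, y=193, w=257, h=40)
violated soft preferences: 21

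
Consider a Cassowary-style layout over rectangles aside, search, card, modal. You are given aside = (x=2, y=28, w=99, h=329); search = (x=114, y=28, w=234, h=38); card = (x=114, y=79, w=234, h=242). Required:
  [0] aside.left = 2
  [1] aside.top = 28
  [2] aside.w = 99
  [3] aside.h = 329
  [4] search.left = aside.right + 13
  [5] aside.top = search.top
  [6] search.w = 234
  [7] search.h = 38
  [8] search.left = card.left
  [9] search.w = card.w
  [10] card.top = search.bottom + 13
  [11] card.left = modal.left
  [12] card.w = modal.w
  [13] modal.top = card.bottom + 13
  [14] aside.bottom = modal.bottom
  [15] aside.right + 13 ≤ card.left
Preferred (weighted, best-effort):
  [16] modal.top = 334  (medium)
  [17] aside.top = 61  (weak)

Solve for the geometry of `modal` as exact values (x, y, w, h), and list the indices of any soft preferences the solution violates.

modal = (x=114, y=334, w=234, h=23)
violated soft preferences: 17

1. modal.x = 114  [card.left = modal.left]
2. modal.w = 234  [card.w = modal.w]
3. modal.y = 334  [modal.top = card.bottom + 13]
4. modal.h = 23  [aside.bottom = modal.bottom]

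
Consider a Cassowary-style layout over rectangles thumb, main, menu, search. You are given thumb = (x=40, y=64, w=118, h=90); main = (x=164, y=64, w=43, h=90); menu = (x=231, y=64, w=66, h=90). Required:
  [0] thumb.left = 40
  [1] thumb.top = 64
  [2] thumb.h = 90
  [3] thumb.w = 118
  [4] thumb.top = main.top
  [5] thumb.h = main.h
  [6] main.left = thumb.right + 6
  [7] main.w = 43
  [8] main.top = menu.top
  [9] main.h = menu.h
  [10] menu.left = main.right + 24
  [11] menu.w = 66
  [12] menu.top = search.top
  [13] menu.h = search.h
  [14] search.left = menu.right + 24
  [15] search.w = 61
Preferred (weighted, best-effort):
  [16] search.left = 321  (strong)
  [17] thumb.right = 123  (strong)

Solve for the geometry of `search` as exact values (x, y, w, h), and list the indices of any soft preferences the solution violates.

search = (x=321, y=64, w=61, h=90)
violated soft preferences: 17

1. search.y = 64  [menu.top = search.top]
2. search.h = 90  [menu.h = search.h]
3. search.x = 321  [search.left = menu.right + 24]
4. search.w = 61  [search.w = 61]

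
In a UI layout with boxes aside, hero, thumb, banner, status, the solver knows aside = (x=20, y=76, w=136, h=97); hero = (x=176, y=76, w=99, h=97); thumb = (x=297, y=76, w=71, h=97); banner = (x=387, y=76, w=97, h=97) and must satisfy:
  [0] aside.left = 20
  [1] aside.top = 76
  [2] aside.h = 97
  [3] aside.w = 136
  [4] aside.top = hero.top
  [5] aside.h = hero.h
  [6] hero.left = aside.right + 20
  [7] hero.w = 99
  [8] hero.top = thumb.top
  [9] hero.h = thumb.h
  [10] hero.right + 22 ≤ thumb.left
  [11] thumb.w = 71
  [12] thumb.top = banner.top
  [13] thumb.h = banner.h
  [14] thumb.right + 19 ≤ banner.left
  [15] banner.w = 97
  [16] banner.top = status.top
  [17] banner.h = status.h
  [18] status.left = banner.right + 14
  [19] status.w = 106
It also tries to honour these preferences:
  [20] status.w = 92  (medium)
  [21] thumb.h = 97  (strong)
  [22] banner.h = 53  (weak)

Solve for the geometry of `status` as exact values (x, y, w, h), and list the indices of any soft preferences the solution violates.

status = (x=498, y=76, w=106, h=97)
violated soft preferences: 20, 22

1. status.y = 76  [banner.top = status.top]
2. status.h = 97  [banner.h = status.h]
3. status.x = 498  [status.left = banner.right + 14]
4. status.w = 106  [status.w = 106]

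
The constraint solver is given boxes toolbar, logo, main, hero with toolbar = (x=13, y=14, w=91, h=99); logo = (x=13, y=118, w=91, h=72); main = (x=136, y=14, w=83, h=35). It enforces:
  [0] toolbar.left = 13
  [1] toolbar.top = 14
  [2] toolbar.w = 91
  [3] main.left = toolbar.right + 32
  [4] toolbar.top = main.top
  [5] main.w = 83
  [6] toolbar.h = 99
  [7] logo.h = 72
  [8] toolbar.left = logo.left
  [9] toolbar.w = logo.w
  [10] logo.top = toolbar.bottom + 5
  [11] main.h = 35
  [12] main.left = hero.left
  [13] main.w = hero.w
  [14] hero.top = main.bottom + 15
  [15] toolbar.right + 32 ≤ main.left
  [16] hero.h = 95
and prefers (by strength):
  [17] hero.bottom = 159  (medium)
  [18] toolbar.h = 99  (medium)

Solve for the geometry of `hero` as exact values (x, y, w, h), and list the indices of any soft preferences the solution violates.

hero = (x=136, y=64, w=83, h=95)
violated soft preferences: none

1. hero.x = 136  [main.left = hero.left]
2. hero.w = 83  [main.w = hero.w]
3. hero.y = 64  [hero.top = main.bottom + 15]
4. hero.h = 95  [hero.h = 95]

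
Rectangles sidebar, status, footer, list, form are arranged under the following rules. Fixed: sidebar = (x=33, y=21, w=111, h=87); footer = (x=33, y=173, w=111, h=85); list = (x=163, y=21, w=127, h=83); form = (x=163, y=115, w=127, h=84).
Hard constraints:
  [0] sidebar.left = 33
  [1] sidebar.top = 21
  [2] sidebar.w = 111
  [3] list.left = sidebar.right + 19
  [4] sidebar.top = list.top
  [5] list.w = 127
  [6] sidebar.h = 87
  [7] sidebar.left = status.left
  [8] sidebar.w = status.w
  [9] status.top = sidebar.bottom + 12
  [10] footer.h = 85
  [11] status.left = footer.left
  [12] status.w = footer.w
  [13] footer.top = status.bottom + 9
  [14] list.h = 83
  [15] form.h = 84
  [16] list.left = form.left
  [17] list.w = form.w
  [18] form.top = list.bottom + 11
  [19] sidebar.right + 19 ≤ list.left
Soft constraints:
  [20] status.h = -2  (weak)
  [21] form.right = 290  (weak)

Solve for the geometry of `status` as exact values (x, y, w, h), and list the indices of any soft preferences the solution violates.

status = (x=33, y=120, w=111, h=44)
violated soft preferences: 20

1. status.x = 33  [sidebar.left = status.left]
2. status.w = 111  [sidebar.w = status.w]
3. status.y = 120  [status.top = sidebar.bottom + 12]
4. status.h = 44  [footer.top = status.bottom + 9]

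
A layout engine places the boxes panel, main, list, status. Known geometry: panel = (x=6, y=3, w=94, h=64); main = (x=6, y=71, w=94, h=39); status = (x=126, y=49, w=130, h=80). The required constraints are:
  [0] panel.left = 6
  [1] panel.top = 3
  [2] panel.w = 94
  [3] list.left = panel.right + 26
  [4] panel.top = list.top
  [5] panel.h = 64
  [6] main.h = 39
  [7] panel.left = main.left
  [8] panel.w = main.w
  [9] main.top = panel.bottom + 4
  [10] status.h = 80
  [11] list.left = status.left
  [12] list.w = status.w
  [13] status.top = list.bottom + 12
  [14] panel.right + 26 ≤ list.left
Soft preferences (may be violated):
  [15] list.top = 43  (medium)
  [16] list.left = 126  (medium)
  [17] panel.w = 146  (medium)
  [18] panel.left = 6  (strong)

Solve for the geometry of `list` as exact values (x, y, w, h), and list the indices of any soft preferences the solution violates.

1. list.x = 126  [list.left = panel.right + 26]
2. list.y = 3  [panel.top = list.top]
3. list.w = 130  [list.w = status.w]
4. list.h = 34  [status.top = list.bottom + 12]

list = (x=126, y=3, w=130, h=34)
violated soft preferences: 15, 17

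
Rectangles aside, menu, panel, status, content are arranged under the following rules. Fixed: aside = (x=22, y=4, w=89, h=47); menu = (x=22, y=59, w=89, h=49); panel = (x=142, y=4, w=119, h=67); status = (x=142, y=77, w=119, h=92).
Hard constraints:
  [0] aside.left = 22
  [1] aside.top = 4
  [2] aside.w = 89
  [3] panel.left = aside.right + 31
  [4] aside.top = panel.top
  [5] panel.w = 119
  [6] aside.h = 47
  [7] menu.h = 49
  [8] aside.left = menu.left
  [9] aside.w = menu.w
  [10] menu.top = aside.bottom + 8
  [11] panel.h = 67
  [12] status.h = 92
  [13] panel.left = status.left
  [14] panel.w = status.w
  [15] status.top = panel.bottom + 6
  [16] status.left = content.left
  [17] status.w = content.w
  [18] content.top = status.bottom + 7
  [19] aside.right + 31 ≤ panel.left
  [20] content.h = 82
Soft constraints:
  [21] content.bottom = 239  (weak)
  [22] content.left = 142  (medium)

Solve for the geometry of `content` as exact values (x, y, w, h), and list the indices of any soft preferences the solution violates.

content = (x=142, y=176, w=119, h=82)
violated soft preferences: 21

1. content.x = 142  [status.left = content.left]
2. content.w = 119  [status.w = content.w]
3. content.y = 176  [content.top = status.bottom + 7]
4. content.h = 82  [content.h = 82]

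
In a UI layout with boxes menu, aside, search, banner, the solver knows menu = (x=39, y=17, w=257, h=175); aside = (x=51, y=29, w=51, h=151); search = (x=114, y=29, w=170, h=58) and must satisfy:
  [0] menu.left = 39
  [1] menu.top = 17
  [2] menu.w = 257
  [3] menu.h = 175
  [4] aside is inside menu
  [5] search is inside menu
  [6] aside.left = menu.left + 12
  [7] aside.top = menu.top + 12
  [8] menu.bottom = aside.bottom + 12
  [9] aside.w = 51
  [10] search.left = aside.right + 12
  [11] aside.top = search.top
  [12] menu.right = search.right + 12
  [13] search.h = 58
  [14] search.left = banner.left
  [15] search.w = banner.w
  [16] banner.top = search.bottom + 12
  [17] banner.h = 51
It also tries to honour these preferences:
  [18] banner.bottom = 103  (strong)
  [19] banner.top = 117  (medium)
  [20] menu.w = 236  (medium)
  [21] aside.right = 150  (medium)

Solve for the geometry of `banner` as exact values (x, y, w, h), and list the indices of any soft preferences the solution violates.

1. banner.x = 114  [search.left = banner.left]
2. banner.w = 170  [search.w = banner.w]
3. banner.y = 99  [banner.top = search.bottom + 12]
4. banner.h = 51  [banner.h = 51]

banner = (x=114, y=99, w=170, h=51)
violated soft preferences: 18, 19, 20, 21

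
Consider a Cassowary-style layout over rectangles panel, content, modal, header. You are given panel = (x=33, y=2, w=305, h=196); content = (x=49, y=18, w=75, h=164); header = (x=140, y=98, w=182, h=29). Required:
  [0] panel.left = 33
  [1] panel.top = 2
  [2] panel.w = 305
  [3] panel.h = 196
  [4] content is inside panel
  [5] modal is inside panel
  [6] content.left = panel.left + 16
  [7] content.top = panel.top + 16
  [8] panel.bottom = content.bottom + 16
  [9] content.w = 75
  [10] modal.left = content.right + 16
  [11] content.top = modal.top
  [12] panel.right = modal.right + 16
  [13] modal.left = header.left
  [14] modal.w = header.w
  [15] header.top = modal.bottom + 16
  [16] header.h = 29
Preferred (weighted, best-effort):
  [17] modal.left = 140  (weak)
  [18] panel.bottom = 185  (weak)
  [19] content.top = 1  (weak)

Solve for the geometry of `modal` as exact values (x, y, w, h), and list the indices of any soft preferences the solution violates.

1. modal.x = 140  [modal.left = content.right + 16]
2. modal.y = 18  [content.top = modal.top]
3. modal.w = 182  [panel.right = modal.right + 16]
4. modal.h = 64  [header.top = modal.bottom + 16]

modal = (x=140, y=18, w=182, h=64)
violated soft preferences: 18, 19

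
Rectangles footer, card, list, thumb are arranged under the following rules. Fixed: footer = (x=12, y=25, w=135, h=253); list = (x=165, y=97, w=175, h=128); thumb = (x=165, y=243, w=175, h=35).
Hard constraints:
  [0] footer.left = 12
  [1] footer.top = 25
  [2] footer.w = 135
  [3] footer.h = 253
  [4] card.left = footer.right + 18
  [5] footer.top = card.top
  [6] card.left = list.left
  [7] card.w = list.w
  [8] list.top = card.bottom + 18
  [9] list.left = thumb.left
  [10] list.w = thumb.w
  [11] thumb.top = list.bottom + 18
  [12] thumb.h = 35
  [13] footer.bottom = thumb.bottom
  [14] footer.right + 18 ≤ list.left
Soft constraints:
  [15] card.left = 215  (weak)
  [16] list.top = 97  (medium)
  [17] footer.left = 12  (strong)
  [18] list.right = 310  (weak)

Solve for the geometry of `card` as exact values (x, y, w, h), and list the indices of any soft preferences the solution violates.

1. card.x = 165  [card.left = footer.right + 18]
2. card.y = 25  [footer.top = card.top]
3. card.w = 175  [card.w = list.w]
4. card.h = 54  [list.top = card.bottom + 18]

card = (x=165, y=25, w=175, h=54)
violated soft preferences: 15, 18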